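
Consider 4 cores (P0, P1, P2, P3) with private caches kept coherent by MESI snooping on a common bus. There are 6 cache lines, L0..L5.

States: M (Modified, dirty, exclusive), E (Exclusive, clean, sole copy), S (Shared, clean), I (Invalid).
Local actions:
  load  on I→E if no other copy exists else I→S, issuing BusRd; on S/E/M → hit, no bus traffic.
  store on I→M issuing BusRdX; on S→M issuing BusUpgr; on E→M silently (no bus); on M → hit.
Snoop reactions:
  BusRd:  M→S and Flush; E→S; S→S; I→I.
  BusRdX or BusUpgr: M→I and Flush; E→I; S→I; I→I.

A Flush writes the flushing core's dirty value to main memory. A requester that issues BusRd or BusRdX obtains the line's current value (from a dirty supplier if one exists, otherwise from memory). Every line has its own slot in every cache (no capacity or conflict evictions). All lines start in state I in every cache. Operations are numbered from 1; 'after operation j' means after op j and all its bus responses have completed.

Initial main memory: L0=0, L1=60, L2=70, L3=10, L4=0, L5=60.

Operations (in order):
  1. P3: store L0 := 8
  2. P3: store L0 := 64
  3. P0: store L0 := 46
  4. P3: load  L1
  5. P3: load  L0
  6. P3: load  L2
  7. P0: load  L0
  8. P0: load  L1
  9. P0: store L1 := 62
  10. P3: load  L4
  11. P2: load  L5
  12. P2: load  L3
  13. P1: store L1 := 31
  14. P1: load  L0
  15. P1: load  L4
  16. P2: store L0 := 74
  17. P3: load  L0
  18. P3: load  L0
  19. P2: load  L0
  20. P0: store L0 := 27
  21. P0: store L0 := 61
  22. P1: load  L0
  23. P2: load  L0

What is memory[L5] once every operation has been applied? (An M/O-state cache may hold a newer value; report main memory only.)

memory[L5] = 60

  op1 P3: store L0 := 8 → I/I/I/M on L0; bus BusRdX; mem=0
  op2 P3: store L0 := 64 → I/I/I/M on L0; bus (none); mem=0
  op3 P0: store L0 := 46 → M/I/I/I on L0; bus BusRdX Flush; mem=64
  op4 P3: load  L1 → I/I/I/E on L1; bus BusRd; mem=60
  op5 P3: load  L0 → S/I/I/S on L0; bus BusRd Flush; mem=46
  op6 P3: load  L2 → I/I/I/E on L2; bus BusRd; mem=70
  op7 P0: load  L0 → S/I/I/S on L0; bus (none); mem=46
  op8 P0: load  L1 → S/I/I/S on L1; bus BusRd; mem=60
  op9 P0: store L1 := 62 → M/I/I/I on L1; bus BusUpgr; mem=60
  op10 P3: load  L4 → I/I/I/E on L4; bus BusRd; mem=0
  op11 P2: load  L5 → I/I/E/I on L5; bus BusRd; mem=60
  op12 P2: load  L3 → I/I/E/I on L3; bus BusRd; mem=10
  op13 P1: store L1 := 31 → I/M/I/I on L1; bus BusRdX Flush; mem=62
  op14 P1: load  L0 → S/S/I/S on L0; bus BusRd; mem=46
  op15 P1: load  L4 → I/S/I/S on L4; bus BusRd; mem=0
  op16 P2: store L0 := 74 → I/I/M/I on L0; bus BusRdX; mem=46
  op17 P3: load  L0 → I/I/S/S on L0; bus BusRd Flush; mem=74
  op18 P3: load  L0 → I/I/S/S on L0; bus (none); mem=74
  op19 P2: load  L0 → I/I/S/S on L0; bus (none); mem=74
  op20 P0: store L0 := 27 → M/I/I/I on L0; bus BusRdX; mem=74
  op21 P0: store L0 := 61 → M/I/I/I on L0; bus (none); mem=74
  op22 P1: load  L0 → S/S/I/I on L0; bus BusRd Flush; mem=61
  op23 P2: load  L0 → S/S/S/I on L0; bus BusRd; mem=61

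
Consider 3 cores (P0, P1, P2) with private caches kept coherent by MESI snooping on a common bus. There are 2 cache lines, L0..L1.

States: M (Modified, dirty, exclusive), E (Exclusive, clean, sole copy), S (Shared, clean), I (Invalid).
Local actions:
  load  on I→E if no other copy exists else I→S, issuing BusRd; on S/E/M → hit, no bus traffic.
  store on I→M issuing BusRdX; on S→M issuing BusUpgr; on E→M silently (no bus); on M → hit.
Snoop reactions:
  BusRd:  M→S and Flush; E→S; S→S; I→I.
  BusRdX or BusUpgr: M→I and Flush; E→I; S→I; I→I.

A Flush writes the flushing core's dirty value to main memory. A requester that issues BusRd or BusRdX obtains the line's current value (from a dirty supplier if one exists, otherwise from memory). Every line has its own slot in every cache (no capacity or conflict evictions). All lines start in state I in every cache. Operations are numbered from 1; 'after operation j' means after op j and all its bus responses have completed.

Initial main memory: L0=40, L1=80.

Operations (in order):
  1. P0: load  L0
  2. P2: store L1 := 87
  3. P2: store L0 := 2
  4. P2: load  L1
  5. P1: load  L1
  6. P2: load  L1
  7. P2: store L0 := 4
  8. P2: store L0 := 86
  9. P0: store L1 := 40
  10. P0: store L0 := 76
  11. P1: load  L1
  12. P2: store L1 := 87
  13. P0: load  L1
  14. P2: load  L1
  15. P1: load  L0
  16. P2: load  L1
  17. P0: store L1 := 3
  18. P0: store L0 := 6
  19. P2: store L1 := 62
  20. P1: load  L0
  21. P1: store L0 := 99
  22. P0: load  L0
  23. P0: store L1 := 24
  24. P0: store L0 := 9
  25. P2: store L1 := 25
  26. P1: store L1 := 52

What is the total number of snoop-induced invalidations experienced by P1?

[1] P0: load  L0 | P0:E(40), P1:I, P2:I | bus: BusRd
[2] P2: store L1 := 87 | P0:I, P1:I, P2:M(87) | bus: BusRdX
[3] P2: store L0 := 2 | P0:I, P1:I, P2:M(2) | bus: BusRdX
[4] P2: load  L1 | P0:I, P1:I, P2:M(87) | bus: none
[5] P1: load  L1 | P0:I, P1:S(87), P2:S(87) | bus: BusRd,Flush
[6] P2: load  L1 | P0:I, P1:S(87), P2:S(87) | bus: none
[7] P2: store L0 := 4 | P0:I, P1:I, P2:M(4) | bus: none
[8] P2: store L0 := 86 | P0:I, P1:I, P2:M(86) | bus: none
[9] P0: store L1 := 40 | P0:M(40), P1:I, P2:I | bus: BusRdX
[10] P0: store L0 := 76 | P0:M(76), P1:I, P2:I | bus: BusRdX,Flush
[11] P1: load  L1 | P0:S(40), P1:S(40), P2:I | bus: BusRd,Flush
[12] P2: store L1 := 87 | P0:I, P1:I, P2:M(87) | bus: BusRdX
[13] P0: load  L1 | P0:S(87), P1:I, P2:S(87) | bus: BusRd,Flush
[14] P2: load  L1 | P0:S(87), P1:I, P2:S(87) | bus: none
[15] P1: load  L0 | P0:S(76), P1:S(76), P2:I | bus: BusRd,Flush
[16] P2: load  L1 | P0:S(87), P1:I, P2:S(87) | bus: none
[17] P0: store L1 := 3 | P0:M(3), P1:I, P2:I | bus: BusUpgr
[18] P0: store L0 := 6 | P0:M(6), P1:I, P2:I | bus: BusUpgr
[19] P2: store L1 := 62 | P0:I, P1:I, P2:M(62) | bus: BusRdX,Flush
[20] P1: load  L0 | P0:S(6), P1:S(6), P2:I | bus: BusRd,Flush
[21] P1: store L0 := 99 | P0:I, P1:M(99), P2:I | bus: BusUpgr
[22] P0: load  L0 | P0:S(99), P1:S(99), P2:I | bus: BusRd,Flush
[23] P0: store L1 := 24 | P0:M(24), P1:I, P2:I | bus: BusRdX,Flush
[24] P0: store L0 := 9 | P0:M(9), P1:I, P2:I | bus: BusUpgr
[25] P2: store L1 := 25 | P0:I, P1:I, P2:M(25) | bus: BusRdX,Flush
[26] P1: store L1 := 52 | P0:I, P1:M(52), P2:I | bus: BusRdX,Flush

invalidations = 4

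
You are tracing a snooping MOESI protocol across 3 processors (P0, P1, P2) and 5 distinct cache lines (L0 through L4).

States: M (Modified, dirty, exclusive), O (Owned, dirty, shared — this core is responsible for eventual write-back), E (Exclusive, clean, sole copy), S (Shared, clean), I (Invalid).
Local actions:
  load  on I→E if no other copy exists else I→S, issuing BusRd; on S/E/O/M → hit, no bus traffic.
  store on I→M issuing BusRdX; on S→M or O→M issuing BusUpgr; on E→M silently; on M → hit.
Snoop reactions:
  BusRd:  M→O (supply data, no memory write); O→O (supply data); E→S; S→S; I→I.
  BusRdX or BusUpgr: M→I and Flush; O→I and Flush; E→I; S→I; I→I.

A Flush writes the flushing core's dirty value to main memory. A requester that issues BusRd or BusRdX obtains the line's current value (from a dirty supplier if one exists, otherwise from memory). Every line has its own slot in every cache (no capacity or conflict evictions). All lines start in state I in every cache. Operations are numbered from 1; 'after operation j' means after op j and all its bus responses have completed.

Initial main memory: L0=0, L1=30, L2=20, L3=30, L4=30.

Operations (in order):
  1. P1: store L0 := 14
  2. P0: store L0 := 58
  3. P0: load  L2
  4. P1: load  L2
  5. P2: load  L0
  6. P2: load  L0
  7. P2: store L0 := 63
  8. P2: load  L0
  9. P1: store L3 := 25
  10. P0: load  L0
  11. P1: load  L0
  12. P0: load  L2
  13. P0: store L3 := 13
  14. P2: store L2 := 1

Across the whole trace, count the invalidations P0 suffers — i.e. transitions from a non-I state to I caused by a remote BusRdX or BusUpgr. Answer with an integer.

[1] P1: store L0 := 14 | P0:I, P1:M(14), P2:I | bus: BusRdX
[2] P0: store L0 := 58 | P0:M(58), P1:I, P2:I | bus: BusRdX,Flush
[3] P0: load  L2 | P0:E(20), P1:I, P2:I | bus: BusRd
[4] P1: load  L2 | P0:S(20), P1:S(20), P2:I | bus: BusRd
[5] P2: load  L0 | P0:O(58), P1:I, P2:S(58) | bus: BusRd
[6] P2: load  L0 | P0:O(58), P1:I, P2:S(58) | bus: none
[7] P2: store L0 := 63 | P0:I, P1:I, P2:M(63) | bus: BusUpgr,Flush
[8] P2: load  L0 | P0:I, P1:I, P2:M(63) | bus: none
[9] P1: store L3 := 25 | P0:I, P1:M(25), P2:I | bus: BusRdX
[10] P0: load  L0 | P0:S(63), P1:I, P2:O(63) | bus: BusRd
[11] P1: load  L0 | P0:S(63), P1:S(63), P2:O(63) | bus: BusRd
[12] P0: load  L2 | P0:S(20), P1:S(20), P2:I | bus: none
[13] P0: store L3 := 13 | P0:M(13), P1:I, P2:I | bus: BusRdX,Flush
[14] P2: store L2 := 1 | P0:I, P1:I, P2:M(1) | bus: BusRdX

invalidations = 2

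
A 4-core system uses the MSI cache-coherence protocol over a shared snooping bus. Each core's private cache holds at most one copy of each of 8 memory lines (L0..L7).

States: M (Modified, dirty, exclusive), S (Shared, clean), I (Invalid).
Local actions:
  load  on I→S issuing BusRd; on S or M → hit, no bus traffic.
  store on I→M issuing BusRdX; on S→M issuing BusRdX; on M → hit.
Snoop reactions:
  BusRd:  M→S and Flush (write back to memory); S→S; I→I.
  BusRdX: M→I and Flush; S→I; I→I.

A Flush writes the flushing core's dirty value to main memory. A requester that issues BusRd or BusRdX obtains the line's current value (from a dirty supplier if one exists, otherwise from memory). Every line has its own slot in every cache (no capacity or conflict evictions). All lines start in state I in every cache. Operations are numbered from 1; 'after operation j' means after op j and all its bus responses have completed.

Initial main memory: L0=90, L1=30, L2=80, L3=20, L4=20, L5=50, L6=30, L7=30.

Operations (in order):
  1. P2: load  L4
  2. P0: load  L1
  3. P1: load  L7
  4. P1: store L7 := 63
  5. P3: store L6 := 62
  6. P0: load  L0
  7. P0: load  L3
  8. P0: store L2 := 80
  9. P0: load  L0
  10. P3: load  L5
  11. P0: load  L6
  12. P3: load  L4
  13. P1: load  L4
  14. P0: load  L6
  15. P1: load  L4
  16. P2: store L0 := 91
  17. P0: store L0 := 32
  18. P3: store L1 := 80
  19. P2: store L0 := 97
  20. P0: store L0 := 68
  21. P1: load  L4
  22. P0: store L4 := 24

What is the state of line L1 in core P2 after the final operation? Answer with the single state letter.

1. P2: load  L4  bus=[BusRd]  L4: P0=I P1=I P2=S P3=I  mem[L4]=20
2. P0: load  L1  bus=[BusRd]  L1: P0=S P1=I P2=I P3=I  mem[L1]=30
3. P1: load  L7  bus=[BusRd]  L7: P0=I P1=S P2=I P3=I  mem[L7]=30
4. P1: store L7 := 63  bus=[BusRdX]  L7: P0=I P1=M P2=I P3=I  mem[L7]=30
5. P3: store L6 := 62  bus=[BusRdX]  L6: P0=I P1=I P2=I P3=M  mem[L6]=30
6. P0: load  L0  bus=[BusRd]  L0: P0=S P1=I P2=I P3=I  mem[L0]=90
7. P0: load  L3  bus=[BusRd]  L3: P0=S P1=I P2=I P3=I  mem[L3]=20
8. P0: store L2 := 80  bus=[BusRdX]  L2: P0=M P1=I P2=I P3=I  mem[L2]=80
9. P0: load  L0  bus=[-]  L0: P0=S P1=I P2=I P3=I  mem[L0]=90
10. P3: load  L5  bus=[BusRd]  L5: P0=I P1=I P2=I P3=S  mem[L5]=50
11. P0: load  L6  bus=[BusRd,Flush]  L6: P0=S P1=I P2=I P3=S  mem[L6]=62
12. P3: load  L4  bus=[BusRd]  L4: P0=I P1=I P2=S P3=S  mem[L4]=20
13. P1: load  L4  bus=[BusRd]  L4: P0=I P1=S P2=S P3=S  mem[L4]=20
14. P0: load  L6  bus=[-]  L6: P0=S P1=I P2=I P3=S  mem[L6]=62
15. P1: load  L4  bus=[-]  L4: P0=I P1=S P2=S P3=S  mem[L4]=20
16. P2: store L0 := 91  bus=[BusRdX]  L0: P0=I P1=I P2=M P3=I  mem[L0]=90
17. P0: store L0 := 32  bus=[BusRdX,Flush]  L0: P0=M P1=I P2=I P3=I  mem[L0]=91
18. P3: store L1 := 80  bus=[BusRdX]  L1: P0=I P1=I P2=I P3=M  mem[L1]=30
19. P2: store L0 := 97  bus=[BusRdX,Flush]  L0: P0=I P1=I P2=M P3=I  mem[L0]=32
20. P0: store L0 := 68  bus=[BusRdX,Flush]  L0: P0=M P1=I P2=I P3=I  mem[L0]=97
21. P1: load  L4  bus=[-]  L4: P0=I P1=S P2=S P3=S  mem[L4]=20
22. P0: store L4 := 24  bus=[BusRdX]  L4: P0=M P1=I P2=I P3=I  mem[L4]=20

state = I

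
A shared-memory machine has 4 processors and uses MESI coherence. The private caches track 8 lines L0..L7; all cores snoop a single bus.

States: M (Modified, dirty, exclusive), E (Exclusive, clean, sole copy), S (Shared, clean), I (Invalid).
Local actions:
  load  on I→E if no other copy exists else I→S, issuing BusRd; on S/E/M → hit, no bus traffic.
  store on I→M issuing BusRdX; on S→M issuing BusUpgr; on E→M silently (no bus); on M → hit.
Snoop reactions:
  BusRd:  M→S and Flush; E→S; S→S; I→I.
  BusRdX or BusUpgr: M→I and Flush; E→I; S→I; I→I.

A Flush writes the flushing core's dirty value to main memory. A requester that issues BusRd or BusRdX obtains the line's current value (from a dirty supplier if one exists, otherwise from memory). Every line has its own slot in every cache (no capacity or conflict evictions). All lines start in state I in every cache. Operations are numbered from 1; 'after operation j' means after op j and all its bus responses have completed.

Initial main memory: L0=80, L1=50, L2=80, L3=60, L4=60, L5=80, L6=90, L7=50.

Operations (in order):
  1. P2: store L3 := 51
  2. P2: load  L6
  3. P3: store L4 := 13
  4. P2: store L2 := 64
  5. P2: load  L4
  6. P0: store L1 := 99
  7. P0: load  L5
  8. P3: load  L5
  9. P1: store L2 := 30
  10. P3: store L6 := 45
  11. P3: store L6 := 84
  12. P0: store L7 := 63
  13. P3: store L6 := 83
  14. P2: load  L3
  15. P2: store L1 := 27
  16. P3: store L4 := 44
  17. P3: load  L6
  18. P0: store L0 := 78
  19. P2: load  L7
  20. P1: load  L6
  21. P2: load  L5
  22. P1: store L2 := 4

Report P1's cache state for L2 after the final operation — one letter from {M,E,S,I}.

state = M

step 1: P2: store L3 := 51  ⟶  IIMI  (L3)  txn=BusRdX  M[L3]=60
step 2: P2: load  L6  ⟶  IIEI  (L6)  txn=BusRd  M[L6]=90
step 3: P3: store L4 := 13  ⟶  IIIM  (L4)  txn=BusRdX  M[L4]=60
step 4: P2: store L2 := 64  ⟶  IIMI  (L2)  txn=BusRdX  M[L2]=80
step 5: P2: load  L4  ⟶  IISS  (L4)  txn=BusRd+Flush  M[L4]=13
step 6: P0: store L1 := 99  ⟶  MIII  (L1)  txn=BusRdX  M[L1]=50
step 7: P0: load  L5  ⟶  EIII  (L5)  txn=BusRd  M[L5]=80
step 8: P3: load  L5  ⟶  SIIS  (L5)  txn=BusRd  M[L5]=80
step 9: P1: store L2 := 30  ⟶  IMII  (L2)  txn=BusRdX+Flush  M[L2]=64
step 10: P3: store L6 := 45  ⟶  IIIM  (L6)  txn=BusRdX  M[L6]=90
step 11: P3: store L6 := 84  ⟶  IIIM  (L6)  txn=∅  M[L6]=90
step 12: P0: store L7 := 63  ⟶  MIII  (L7)  txn=BusRdX  M[L7]=50
step 13: P3: store L6 := 83  ⟶  IIIM  (L6)  txn=∅  M[L6]=90
step 14: P2: load  L3  ⟶  IIMI  (L3)  txn=∅  M[L3]=60
step 15: P2: store L1 := 27  ⟶  IIMI  (L1)  txn=BusRdX+Flush  M[L1]=99
step 16: P3: store L4 := 44  ⟶  IIIM  (L4)  txn=BusUpgr  M[L4]=13
step 17: P3: load  L6  ⟶  IIIM  (L6)  txn=∅  M[L6]=90
step 18: P0: store L0 := 78  ⟶  MIII  (L0)  txn=BusRdX  M[L0]=80
step 19: P2: load  L7  ⟶  SISI  (L7)  txn=BusRd+Flush  M[L7]=63
step 20: P1: load  L6  ⟶  ISIS  (L6)  txn=BusRd+Flush  M[L6]=83
step 21: P2: load  L5  ⟶  SISS  (L5)  txn=BusRd  M[L5]=80
step 22: P1: store L2 := 4  ⟶  IMII  (L2)  txn=∅  M[L2]=64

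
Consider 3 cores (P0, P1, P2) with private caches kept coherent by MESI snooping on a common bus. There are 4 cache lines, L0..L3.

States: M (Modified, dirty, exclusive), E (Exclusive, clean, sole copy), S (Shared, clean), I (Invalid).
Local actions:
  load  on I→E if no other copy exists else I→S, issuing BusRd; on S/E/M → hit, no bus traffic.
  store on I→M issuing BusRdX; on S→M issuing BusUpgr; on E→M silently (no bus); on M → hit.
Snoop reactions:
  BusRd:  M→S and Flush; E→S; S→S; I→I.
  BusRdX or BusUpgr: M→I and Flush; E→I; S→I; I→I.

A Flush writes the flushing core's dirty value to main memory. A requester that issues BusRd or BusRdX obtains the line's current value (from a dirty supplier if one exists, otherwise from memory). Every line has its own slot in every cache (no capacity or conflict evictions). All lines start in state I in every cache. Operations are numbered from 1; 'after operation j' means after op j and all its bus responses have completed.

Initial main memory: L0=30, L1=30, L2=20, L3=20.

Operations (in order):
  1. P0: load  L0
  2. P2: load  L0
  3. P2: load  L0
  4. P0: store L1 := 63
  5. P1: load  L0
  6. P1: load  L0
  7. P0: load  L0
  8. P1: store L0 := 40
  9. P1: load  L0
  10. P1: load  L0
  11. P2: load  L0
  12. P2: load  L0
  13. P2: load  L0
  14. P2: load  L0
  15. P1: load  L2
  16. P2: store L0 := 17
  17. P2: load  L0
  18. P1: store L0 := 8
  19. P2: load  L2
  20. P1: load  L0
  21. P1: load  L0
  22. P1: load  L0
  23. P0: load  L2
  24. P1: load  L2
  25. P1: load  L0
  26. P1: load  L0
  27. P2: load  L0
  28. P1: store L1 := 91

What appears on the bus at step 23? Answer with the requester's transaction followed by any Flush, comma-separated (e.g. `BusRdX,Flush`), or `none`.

  op1 P0: load  L0 → E/I/I on L0; bus BusRd; mem=30
  op2 P2: load  L0 → S/I/S on L0; bus BusRd; mem=30
  op3 P2: load  L0 → S/I/S on L0; bus (none); mem=30
  op4 P0: store L1 := 63 → M/I/I on L1; bus BusRdX; mem=30
  op5 P1: load  L0 → S/S/S on L0; bus BusRd; mem=30
  op6 P1: load  L0 → S/S/S on L0; bus (none); mem=30
  op7 P0: load  L0 → S/S/S on L0; bus (none); mem=30
  op8 P1: store L0 := 40 → I/M/I on L0; bus BusUpgr; mem=30
  op9 P1: load  L0 → I/M/I on L0; bus (none); mem=30
  op10 P1: load  L0 → I/M/I on L0; bus (none); mem=30
  op11 P2: load  L0 → I/S/S on L0; bus BusRd Flush; mem=40
  op12 P2: load  L0 → I/S/S on L0; bus (none); mem=40
  op13 P2: load  L0 → I/S/S on L0; bus (none); mem=40
  op14 P2: load  L0 → I/S/S on L0; bus (none); mem=40
  op15 P1: load  L2 → I/E/I on L2; bus BusRd; mem=20
  op16 P2: store L0 := 17 → I/I/M on L0; bus BusUpgr; mem=40
  op17 P2: load  L0 → I/I/M on L0; bus (none); mem=40
  op18 P1: store L0 := 8 → I/M/I on L0; bus BusRdX Flush; mem=17
  op19 P2: load  L2 → I/S/S on L2; bus BusRd; mem=20
  op20 P1: load  L0 → I/M/I on L0; bus (none); mem=17
  op21 P1: load  L0 → I/M/I on L0; bus (none); mem=17
  op22 P1: load  L0 → I/M/I on L0; bus (none); mem=17
  op23 P0: load  L2 → S/S/S on L2; bus BusRd; mem=20
  op24 P1: load  L2 → S/S/S on L2; bus (none); mem=20
  op25 P1: load  L0 → I/M/I on L0; bus (none); mem=17
  op26 P1: load  L0 → I/M/I on L0; bus (none); mem=17
  op27 P2: load  L0 → I/S/S on L0; bus BusRd Flush; mem=8
  op28 P1: store L1 := 91 → I/M/I on L1; bus BusRdX Flush; mem=63

bus = BusRd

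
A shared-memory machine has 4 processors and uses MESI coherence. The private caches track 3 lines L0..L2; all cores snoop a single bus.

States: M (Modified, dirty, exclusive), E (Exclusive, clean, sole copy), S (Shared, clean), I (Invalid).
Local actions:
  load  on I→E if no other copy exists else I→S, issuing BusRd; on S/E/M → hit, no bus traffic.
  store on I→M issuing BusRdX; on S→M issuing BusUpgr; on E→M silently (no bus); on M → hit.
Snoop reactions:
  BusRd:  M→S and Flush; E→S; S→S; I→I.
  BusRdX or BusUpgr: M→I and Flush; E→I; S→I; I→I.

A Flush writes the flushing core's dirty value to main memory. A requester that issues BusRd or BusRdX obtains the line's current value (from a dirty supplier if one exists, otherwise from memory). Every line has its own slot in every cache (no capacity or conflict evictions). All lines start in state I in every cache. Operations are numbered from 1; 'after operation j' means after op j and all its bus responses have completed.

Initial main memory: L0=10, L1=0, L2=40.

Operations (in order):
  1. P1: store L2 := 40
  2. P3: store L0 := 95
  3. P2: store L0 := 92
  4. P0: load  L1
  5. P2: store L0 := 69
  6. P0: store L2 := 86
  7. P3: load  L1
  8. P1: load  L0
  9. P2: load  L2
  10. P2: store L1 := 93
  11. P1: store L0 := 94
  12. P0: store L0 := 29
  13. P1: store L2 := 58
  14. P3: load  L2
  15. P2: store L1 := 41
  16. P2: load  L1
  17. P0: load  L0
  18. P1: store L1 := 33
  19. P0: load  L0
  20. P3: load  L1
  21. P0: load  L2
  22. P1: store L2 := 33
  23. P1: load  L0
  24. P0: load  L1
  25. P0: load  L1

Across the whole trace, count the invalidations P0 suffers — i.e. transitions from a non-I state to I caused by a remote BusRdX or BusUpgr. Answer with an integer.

invalidations = 3

  op1 P1: store L2 := 40 → I/M/I/I on L2; bus BusRdX; mem=40
  op2 P3: store L0 := 95 → I/I/I/M on L0; bus BusRdX; mem=10
  op3 P2: store L0 := 92 → I/I/M/I on L0; bus BusRdX Flush; mem=95
  op4 P0: load  L1 → E/I/I/I on L1; bus BusRd; mem=0
  op5 P2: store L0 := 69 → I/I/M/I on L0; bus (none); mem=95
  op6 P0: store L2 := 86 → M/I/I/I on L2; bus BusRdX Flush; mem=40
  op7 P3: load  L1 → S/I/I/S on L1; bus BusRd; mem=0
  op8 P1: load  L0 → I/S/S/I on L0; bus BusRd Flush; mem=69
  op9 P2: load  L2 → S/I/S/I on L2; bus BusRd Flush; mem=86
  op10 P2: store L1 := 93 → I/I/M/I on L1; bus BusRdX; mem=0
  op11 P1: store L0 := 94 → I/M/I/I on L0; bus BusUpgr; mem=69
  op12 P0: store L0 := 29 → M/I/I/I on L0; bus BusRdX Flush; mem=94
  op13 P1: store L2 := 58 → I/M/I/I on L2; bus BusRdX; mem=86
  op14 P3: load  L2 → I/S/I/S on L2; bus BusRd Flush; mem=58
  op15 P2: store L1 := 41 → I/I/M/I on L1; bus (none); mem=0
  op16 P2: load  L1 → I/I/M/I on L1; bus (none); mem=0
  op17 P0: load  L0 → M/I/I/I on L0; bus (none); mem=94
  op18 P1: store L1 := 33 → I/M/I/I on L1; bus BusRdX Flush; mem=41
  op19 P0: load  L0 → M/I/I/I on L0; bus (none); mem=94
  op20 P3: load  L1 → I/S/I/S on L1; bus BusRd Flush; mem=33
  op21 P0: load  L2 → S/S/I/S on L2; bus BusRd; mem=58
  op22 P1: store L2 := 33 → I/M/I/I on L2; bus BusUpgr; mem=58
  op23 P1: load  L0 → S/S/I/I on L0; bus BusRd Flush; mem=29
  op24 P0: load  L1 → S/S/I/S on L1; bus BusRd; mem=33
  op25 P0: load  L1 → S/S/I/S on L1; bus (none); mem=33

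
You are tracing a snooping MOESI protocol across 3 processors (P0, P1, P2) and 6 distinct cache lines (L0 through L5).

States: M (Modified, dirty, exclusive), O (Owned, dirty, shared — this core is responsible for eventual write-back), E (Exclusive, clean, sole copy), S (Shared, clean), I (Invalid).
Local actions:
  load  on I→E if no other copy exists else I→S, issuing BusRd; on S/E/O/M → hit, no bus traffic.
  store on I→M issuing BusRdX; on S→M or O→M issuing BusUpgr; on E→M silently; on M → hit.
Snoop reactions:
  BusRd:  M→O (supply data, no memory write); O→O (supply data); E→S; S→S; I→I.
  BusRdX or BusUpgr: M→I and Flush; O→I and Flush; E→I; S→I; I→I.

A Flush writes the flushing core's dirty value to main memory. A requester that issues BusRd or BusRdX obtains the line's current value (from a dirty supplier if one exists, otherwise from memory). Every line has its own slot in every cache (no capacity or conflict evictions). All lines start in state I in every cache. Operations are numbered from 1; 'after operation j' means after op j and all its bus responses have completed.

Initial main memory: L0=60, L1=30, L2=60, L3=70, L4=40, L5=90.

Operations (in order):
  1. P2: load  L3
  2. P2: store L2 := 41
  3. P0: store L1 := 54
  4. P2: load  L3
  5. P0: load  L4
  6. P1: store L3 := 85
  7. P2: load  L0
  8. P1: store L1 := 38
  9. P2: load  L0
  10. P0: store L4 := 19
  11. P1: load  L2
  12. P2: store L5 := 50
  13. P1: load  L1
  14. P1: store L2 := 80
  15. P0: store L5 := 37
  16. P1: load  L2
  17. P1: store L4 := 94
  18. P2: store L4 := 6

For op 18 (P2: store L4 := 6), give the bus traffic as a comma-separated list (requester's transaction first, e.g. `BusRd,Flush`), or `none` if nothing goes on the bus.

bus = BusRdX,Flush

1. P2: load  L3  bus=[BusRd]  L3: P0=I P1=I P2=E  mem[L3]=70
2. P2: store L2 := 41  bus=[BusRdX]  L2: P0=I P1=I P2=M  mem[L2]=60
3. P0: store L1 := 54  bus=[BusRdX]  L1: P0=M P1=I P2=I  mem[L1]=30
4. P2: load  L3  bus=[-]  L3: P0=I P1=I P2=E  mem[L3]=70
5. P0: load  L4  bus=[BusRd]  L4: P0=E P1=I P2=I  mem[L4]=40
6. P1: store L3 := 85  bus=[BusRdX]  L3: P0=I P1=M P2=I  mem[L3]=70
7. P2: load  L0  bus=[BusRd]  L0: P0=I P1=I P2=E  mem[L0]=60
8. P1: store L1 := 38  bus=[BusRdX,Flush]  L1: P0=I P1=M P2=I  mem[L1]=54
9. P2: load  L0  bus=[-]  L0: P0=I P1=I P2=E  mem[L0]=60
10. P0: store L4 := 19  bus=[-]  L4: P0=M P1=I P2=I  mem[L4]=40
11. P1: load  L2  bus=[BusRd]  L2: P0=I P1=S P2=O  mem[L2]=60
12. P2: store L5 := 50  bus=[BusRdX]  L5: P0=I P1=I P2=M  mem[L5]=90
13. P1: load  L1  bus=[-]  L1: P0=I P1=M P2=I  mem[L1]=54
14. P1: store L2 := 80  bus=[BusUpgr,Flush]  L2: P0=I P1=M P2=I  mem[L2]=41
15. P0: store L5 := 37  bus=[BusRdX,Flush]  L5: P0=M P1=I P2=I  mem[L5]=50
16. P1: load  L2  bus=[-]  L2: P0=I P1=M P2=I  mem[L2]=41
17. P1: store L4 := 94  bus=[BusRdX,Flush]  L4: P0=I P1=M P2=I  mem[L4]=19
18. P2: store L4 := 6  bus=[BusRdX,Flush]  L4: P0=I P1=I P2=M  mem[L4]=94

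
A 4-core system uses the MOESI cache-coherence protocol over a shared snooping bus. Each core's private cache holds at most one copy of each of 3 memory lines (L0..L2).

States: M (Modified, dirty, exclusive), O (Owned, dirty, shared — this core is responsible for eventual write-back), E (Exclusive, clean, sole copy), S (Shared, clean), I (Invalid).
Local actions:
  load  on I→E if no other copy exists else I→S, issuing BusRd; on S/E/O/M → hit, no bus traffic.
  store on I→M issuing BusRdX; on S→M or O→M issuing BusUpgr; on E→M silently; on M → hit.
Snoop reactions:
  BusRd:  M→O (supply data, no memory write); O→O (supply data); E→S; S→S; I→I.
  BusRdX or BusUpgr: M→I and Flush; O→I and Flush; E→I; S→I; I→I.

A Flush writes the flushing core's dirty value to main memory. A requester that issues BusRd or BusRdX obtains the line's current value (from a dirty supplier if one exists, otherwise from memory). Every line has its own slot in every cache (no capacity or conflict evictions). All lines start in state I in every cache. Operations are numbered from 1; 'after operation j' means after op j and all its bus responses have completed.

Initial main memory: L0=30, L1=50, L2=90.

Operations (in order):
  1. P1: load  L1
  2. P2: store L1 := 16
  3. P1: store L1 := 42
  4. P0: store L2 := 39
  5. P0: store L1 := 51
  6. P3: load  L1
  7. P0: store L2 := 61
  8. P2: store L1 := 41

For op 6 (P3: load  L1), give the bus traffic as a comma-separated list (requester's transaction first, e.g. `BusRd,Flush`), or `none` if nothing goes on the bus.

1. P1: load  L1  bus=[BusRd]  L1: P0=I P1=E P2=I P3=I  mem[L1]=50
2. P2: store L1 := 16  bus=[BusRdX]  L1: P0=I P1=I P2=M P3=I  mem[L1]=50
3. P1: store L1 := 42  bus=[BusRdX,Flush]  L1: P0=I P1=M P2=I P3=I  mem[L1]=16
4. P0: store L2 := 39  bus=[BusRdX]  L2: P0=M P1=I P2=I P3=I  mem[L2]=90
5. P0: store L1 := 51  bus=[BusRdX,Flush]  L1: P0=M P1=I P2=I P3=I  mem[L1]=42
6. P3: load  L1  bus=[BusRd]  L1: P0=O P1=I P2=I P3=S  mem[L1]=42
7. P0: store L2 := 61  bus=[-]  L2: P0=M P1=I P2=I P3=I  mem[L2]=90
8. P2: store L1 := 41  bus=[BusRdX,Flush]  L1: P0=I P1=I P2=M P3=I  mem[L1]=51

bus = BusRd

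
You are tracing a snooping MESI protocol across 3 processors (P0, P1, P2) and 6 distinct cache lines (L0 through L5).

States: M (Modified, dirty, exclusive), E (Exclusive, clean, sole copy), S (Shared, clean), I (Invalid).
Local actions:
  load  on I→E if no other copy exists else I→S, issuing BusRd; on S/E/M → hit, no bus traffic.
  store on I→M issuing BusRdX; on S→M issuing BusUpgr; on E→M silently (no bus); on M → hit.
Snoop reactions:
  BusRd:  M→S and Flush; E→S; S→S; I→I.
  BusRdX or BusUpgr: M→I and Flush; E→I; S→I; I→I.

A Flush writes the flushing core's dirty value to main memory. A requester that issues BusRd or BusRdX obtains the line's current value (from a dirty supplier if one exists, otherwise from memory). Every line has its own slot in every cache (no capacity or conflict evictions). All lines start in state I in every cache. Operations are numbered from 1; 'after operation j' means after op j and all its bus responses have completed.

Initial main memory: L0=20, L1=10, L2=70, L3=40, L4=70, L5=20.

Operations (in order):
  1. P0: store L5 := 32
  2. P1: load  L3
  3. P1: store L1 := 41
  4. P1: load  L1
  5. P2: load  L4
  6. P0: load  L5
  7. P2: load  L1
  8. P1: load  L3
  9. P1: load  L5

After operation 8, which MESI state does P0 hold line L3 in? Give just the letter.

1. P0: store L5 := 32  bus=[BusRdX]  L5: P0=M P1=I P2=I  mem[L5]=20
2. P1: load  L3  bus=[BusRd]  L3: P0=I P1=E P2=I  mem[L3]=40
3. P1: store L1 := 41  bus=[BusRdX]  L1: P0=I P1=M P2=I  mem[L1]=10
4. P1: load  L1  bus=[-]  L1: P0=I P1=M P2=I  mem[L1]=10
5. P2: load  L4  bus=[BusRd]  L4: P0=I P1=I P2=E  mem[L4]=70
6. P0: load  L5  bus=[-]  L5: P0=M P1=I P2=I  mem[L5]=20
7. P2: load  L1  bus=[BusRd,Flush]  L1: P0=I P1=S P2=S  mem[L1]=41
8. P1: load  L3  bus=[-]  L3: P0=I P1=E P2=I  mem[L3]=40
9. P1: load  L5  bus=[BusRd,Flush]  L5: P0=S P1=S P2=I  mem[L5]=32

state = I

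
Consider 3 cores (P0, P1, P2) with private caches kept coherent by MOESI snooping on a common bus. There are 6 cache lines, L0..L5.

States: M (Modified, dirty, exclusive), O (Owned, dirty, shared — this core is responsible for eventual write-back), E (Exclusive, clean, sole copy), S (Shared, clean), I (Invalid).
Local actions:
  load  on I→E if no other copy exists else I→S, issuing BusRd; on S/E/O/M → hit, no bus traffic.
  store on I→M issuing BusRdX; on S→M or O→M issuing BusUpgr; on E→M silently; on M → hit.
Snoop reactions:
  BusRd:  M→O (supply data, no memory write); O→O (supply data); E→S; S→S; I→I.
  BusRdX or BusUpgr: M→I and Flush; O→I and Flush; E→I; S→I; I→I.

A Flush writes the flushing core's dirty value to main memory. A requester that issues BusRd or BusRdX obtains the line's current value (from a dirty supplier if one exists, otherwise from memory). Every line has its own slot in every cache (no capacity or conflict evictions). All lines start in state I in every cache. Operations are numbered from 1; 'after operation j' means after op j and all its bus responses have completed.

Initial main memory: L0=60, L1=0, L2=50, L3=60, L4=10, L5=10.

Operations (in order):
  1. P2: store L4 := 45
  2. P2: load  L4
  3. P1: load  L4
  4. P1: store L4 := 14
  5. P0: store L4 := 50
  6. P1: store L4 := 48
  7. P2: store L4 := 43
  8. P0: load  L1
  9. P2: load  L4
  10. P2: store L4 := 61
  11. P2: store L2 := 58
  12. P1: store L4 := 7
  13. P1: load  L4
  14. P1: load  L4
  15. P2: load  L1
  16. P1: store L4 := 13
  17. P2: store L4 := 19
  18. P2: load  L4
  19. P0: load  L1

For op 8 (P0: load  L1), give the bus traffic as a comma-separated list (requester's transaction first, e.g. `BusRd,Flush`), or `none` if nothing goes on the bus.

  op1 P2: store L4 := 45 → I/I/M on L4; bus BusRdX; mem=10
  op2 P2: load  L4 → I/I/M on L4; bus (none); mem=10
  op3 P1: load  L4 → I/S/O on L4; bus BusRd; mem=10
  op4 P1: store L4 := 14 → I/M/I on L4; bus BusUpgr Flush; mem=45
  op5 P0: store L4 := 50 → M/I/I on L4; bus BusRdX Flush; mem=14
  op6 P1: store L4 := 48 → I/M/I on L4; bus BusRdX Flush; mem=50
  op7 P2: store L4 := 43 → I/I/M on L4; bus BusRdX Flush; mem=48
  op8 P0: load  L1 → E/I/I on L1; bus BusRd; mem=0
  op9 P2: load  L4 → I/I/M on L4; bus (none); mem=48
  op10 P2: store L4 := 61 → I/I/M on L4; bus (none); mem=48
  op11 P2: store L2 := 58 → I/I/M on L2; bus BusRdX; mem=50
  op12 P1: store L4 := 7 → I/M/I on L4; bus BusRdX Flush; mem=61
  op13 P1: load  L4 → I/M/I on L4; bus (none); mem=61
  op14 P1: load  L4 → I/M/I on L4; bus (none); mem=61
  op15 P2: load  L1 → S/I/S on L1; bus BusRd; mem=0
  op16 P1: store L4 := 13 → I/M/I on L4; bus (none); mem=61
  op17 P2: store L4 := 19 → I/I/M on L4; bus BusRdX Flush; mem=13
  op18 P2: load  L4 → I/I/M on L4; bus (none); mem=13
  op19 P0: load  L1 → S/I/S on L1; bus (none); mem=0

bus = BusRd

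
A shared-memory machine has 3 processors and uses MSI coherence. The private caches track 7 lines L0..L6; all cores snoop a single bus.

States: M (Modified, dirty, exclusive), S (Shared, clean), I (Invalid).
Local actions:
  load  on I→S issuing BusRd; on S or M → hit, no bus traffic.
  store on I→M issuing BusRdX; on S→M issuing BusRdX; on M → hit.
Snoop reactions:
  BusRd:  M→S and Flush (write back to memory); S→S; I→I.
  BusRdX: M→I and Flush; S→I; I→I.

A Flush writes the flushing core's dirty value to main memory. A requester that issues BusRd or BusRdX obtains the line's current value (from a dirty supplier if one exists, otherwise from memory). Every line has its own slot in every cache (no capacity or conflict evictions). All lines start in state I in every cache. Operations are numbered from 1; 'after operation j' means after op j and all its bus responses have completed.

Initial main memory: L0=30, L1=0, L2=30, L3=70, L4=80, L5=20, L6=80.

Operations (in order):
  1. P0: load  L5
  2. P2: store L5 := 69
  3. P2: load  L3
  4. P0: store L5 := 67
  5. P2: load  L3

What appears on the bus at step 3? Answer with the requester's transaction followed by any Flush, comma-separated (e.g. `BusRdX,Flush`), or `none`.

bus = BusRd

  op1 P0: load  L5 → S/I/I on L5; bus BusRd; mem=20
  op2 P2: store L5 := 69 → I/I/M on L5; bus BusRdX; mem=20
  op3 P2: load  L3 → I/I/S on L3; bus BusRd; mem=70
  op4 P0: store L5 := 67 → M/I/I on L5; bus BusRdX Flush; mem=69
  op5 P2: load  L3 → I/I/S on L3; bus (none); mem=70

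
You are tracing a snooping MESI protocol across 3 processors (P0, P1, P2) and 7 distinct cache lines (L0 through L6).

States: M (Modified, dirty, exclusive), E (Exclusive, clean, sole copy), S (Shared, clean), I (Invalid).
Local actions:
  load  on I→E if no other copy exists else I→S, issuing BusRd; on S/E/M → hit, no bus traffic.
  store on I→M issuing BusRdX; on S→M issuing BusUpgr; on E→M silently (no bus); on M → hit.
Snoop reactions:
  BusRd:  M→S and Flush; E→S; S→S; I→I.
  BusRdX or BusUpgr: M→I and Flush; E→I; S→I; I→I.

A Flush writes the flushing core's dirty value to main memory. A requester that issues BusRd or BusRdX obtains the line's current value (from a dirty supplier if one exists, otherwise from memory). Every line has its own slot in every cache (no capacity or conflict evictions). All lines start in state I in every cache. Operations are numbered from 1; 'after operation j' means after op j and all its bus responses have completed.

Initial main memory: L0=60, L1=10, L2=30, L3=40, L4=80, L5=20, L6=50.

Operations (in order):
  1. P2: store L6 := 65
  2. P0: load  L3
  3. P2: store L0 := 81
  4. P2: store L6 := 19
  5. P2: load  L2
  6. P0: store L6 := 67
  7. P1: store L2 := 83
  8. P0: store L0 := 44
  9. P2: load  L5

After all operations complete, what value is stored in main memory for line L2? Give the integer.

[1] P2: store L6 := 65 | P0:I, P1:I, P2:M(65) | bus: BusRdX
[2] P0: load  L3 | P0:E(40), P1:I, P2:I | bus: BusRd
[3] P2: store L0 := 81 | P0:I, P1:I, P2:M(81) | bus: BusRdX
[4] P2: store L6 := 19 | P0:I, P1:I, P2:M(19) | bus: none
[5] P2: load  L2 | P0:I, P1:I, P2:E(30) | bus: BusRd
[6] P0: store L6 := 67 | P0:M(67), P1:I, P2:I | bus: BusRdX,Flush
[7] P1: store L2 := 83 | P0:I, P1:M(83), P2:I | bus: BusRdX
[8] P0: store L0 := 44 | P0:M(44), P1:I, P2:I | bus: BusRdX,Flush
[9] P2: load  L5 | P0:I, P1:I, P2:E(20) | bus: BusRd

memory[L2] = 30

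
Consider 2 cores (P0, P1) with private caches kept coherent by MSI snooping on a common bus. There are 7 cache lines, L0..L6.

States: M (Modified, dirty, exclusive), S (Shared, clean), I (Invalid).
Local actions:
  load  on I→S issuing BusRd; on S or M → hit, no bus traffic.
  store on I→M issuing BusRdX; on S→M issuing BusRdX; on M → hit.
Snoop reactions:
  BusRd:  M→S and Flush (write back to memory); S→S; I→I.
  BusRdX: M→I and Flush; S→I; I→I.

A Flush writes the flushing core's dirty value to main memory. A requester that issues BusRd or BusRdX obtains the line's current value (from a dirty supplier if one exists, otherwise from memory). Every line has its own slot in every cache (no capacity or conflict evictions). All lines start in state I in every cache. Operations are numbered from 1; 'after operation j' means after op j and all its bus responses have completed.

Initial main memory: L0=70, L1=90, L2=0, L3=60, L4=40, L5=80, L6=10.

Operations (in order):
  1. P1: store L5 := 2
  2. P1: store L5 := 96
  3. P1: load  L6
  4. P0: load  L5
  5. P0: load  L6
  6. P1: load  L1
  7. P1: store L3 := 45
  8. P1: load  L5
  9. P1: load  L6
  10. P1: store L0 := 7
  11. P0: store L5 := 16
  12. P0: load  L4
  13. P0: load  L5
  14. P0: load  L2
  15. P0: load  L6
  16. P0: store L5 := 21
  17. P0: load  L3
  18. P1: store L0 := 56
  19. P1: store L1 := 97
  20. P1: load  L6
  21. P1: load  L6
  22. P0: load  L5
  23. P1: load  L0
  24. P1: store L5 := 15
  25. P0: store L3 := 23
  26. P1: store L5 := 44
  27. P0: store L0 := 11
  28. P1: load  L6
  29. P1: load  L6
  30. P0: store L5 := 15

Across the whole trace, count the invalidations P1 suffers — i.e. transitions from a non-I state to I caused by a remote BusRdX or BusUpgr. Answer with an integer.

invalidations = 4

  op1 P1: store L5 := 2 → I/M on L5; bus BusRdX; mem=80
  op2 P1: store L5 := 96 → I/M on L5; bus (none); mem=80
  op3 P1: load  L6 → I/S on L6; bus BusRd; mem=10
  op4 P0: load  L5 → S/S on L5; bus BusRd Flush; mem=96
  op5 P0: load  L6 → S/S on L6; bus BusRd; mem=10
  op6 P1: load  L1 → I/S on L1; bus BusRd; mem=90
  op7 P1: store L3 := 45 → I/M on L3; bus BusRdX; mem=60
  op8 P1: load  L5 → S/S on L5; bus (none); mem=96
  op9 P1: load  L6 → S/S on L6; bus (none); mem=10
  op10 P1: store L0 := 7 → I/M on L0; bus BusRdX; mem=70
  op11 P0: store L5 := 16 → M/I on L5; bus BusRdX; mem=96
  op12 P0: load  L4 → S/I on L4; bus BusRd; mem=40
  op13 P0: load  L5 → M/I on L5; bus (none); mem=96
  op14 P0: load  L2 → S/I on L2; bus BusRd; mem=0
  op15 P0: load  L6 → S/S on L6; bus (none); mem=10
  op16 P0: store L5 := 21 → M/I on L5; bus (none); mem=96
  op17 P0: load  L3 → S/S on L3; bus BusRd Flush; mem=45
  op18 P1: store L0 := 56 → I/M on L0; bus (none); mem=70
  op19 P1: store L1 := 97 → I/M on L1; bus BusRdX; mem=90
  op20 P1: load  L6 → S/S on L6; bus (none); mem=10
  op21 P1: load  L6 → S/S on L6; bus (none); mem=10
  op22 P0: load  L5 → M/I on L5; bus (none); mem=96
  op23 P1: load  L0 → I/M on L0; bus (none); mem=70
  op24 P1: store L5 := 15 → I/M on L5; bus BusRdX Flush; mem=21
  op25 P0: store L3 := 23 → M/I on L3; bus BusRdX; mem=45
  op26 P1: store L5 := 44 → I/M on L5; bus (none); mem=21
  op27 P0: store L0 := 11 → M/I on L0; bus BusRdX Flush; mem=56
  op28 P1: load  L6 → S/S on L6; bus (none); mem=10
  op29 P1: load  L6 → S/S on L6; bus (none); mem=10
  op30 P0: store L5 := 15 → M/I on L5; bus BusRdX Flush; mem=44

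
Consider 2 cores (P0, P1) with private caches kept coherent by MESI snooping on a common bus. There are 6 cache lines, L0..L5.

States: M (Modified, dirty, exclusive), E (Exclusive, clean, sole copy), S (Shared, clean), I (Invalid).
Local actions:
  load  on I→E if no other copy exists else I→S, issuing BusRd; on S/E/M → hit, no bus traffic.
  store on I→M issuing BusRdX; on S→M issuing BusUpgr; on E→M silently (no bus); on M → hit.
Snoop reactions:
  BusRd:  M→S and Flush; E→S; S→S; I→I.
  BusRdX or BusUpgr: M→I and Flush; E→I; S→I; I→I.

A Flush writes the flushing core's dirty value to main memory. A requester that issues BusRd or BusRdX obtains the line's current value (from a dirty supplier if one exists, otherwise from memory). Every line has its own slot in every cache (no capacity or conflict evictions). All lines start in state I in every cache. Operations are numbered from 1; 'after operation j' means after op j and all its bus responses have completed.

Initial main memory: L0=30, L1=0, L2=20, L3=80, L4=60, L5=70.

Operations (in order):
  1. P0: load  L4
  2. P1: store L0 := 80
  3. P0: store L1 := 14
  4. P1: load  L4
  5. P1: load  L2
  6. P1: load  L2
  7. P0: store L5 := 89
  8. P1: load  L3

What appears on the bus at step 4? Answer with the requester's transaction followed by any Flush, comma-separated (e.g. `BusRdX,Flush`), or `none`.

bus = BusRd

1. P0: load  L4  bus=[BusRd]  L4: P0=E P1=I  mem[L4]=60
2. P1: store L0 := 80  bus=[BusRdX]  L0: P0=I P1=M  mem[L0]=30
3. P0: store L1 := 14  bus=[BusRdX]  L1: P0=M P1=I  mem[L1]=0
4. P1: load  L4  bus=[BusRd]  L4: P0=S P1=S  mem[L4]=60
5. P1: load  L2  bus=[BusRd]  L2: P0=I P1=E  mem[L2]=20
6. P1: load  L2  bus=[-]  L2: P0=I P1=E  mem[L2]=20
7. P0: store L5 := 89  bus=[BusRdX]  L5: P0=M P1=I  mem[L5]=70
8. P1: load  L3  bus=[BusRd]  L3: P0=I P1=E  mem[L3]=80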